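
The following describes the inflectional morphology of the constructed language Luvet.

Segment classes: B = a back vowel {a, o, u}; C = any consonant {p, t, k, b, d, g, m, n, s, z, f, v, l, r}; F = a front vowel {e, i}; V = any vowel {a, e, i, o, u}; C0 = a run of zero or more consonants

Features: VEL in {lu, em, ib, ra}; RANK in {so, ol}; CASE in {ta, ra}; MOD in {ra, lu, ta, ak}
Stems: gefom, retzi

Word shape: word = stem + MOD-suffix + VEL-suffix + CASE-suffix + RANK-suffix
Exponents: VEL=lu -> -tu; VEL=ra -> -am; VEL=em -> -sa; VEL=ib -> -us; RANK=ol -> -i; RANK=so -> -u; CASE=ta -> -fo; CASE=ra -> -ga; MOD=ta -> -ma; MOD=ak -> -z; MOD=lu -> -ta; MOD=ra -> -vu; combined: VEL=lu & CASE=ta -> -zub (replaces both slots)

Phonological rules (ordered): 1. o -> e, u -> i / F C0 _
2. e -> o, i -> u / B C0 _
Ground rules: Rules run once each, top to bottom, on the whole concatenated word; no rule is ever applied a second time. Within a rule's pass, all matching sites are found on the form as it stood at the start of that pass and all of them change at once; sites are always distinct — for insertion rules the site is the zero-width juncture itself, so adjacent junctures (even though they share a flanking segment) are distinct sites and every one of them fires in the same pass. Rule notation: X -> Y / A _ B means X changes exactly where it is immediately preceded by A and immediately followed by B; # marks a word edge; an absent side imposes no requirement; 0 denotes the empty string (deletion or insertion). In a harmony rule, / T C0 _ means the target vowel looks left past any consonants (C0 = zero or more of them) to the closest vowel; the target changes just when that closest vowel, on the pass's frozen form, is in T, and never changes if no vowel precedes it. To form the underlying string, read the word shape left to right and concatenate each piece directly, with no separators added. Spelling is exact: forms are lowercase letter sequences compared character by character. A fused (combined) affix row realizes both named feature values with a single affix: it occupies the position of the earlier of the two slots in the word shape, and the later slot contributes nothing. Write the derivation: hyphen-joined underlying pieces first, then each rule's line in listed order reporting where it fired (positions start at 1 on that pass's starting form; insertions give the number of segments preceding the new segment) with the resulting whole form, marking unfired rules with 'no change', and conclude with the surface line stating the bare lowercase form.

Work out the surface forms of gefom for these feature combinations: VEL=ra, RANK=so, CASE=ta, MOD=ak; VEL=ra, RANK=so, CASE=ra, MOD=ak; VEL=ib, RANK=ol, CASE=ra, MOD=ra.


cell VEL=ra, RANK=so, CASE=ta, MOD=ak:
underlying: gefom-z-am-fo-u
1. o -> e, u -> i / F C0 _: fires at position(s) 4: gefemzamfou
2. e -> o, i -> u / B C0 _: no change
surface: gefemzamfou

cell VEL=ra, RANK=so, CASE=ra, MOD=ak:
underlying: gefom-z-am-ga-u
1. o -> e, u -> i / F C0 _: fires at position(s) 4: gefemzamgau
2. e -> o, i -> u / B C0 _: no change
surface: gefemzamgau

cell VEL=ib, RANK=ol, CASE=ra, MOD=ra:
underlying: gefom-vu-us-ga-i
1. o -> e, u -> i / F C0 _: fires at position(s) 4: gefemvuusgai
2. e -> o, i -> u / B C0 _: fires at position(s) 12: gefemvuusgau
surface: gefemvuusgau


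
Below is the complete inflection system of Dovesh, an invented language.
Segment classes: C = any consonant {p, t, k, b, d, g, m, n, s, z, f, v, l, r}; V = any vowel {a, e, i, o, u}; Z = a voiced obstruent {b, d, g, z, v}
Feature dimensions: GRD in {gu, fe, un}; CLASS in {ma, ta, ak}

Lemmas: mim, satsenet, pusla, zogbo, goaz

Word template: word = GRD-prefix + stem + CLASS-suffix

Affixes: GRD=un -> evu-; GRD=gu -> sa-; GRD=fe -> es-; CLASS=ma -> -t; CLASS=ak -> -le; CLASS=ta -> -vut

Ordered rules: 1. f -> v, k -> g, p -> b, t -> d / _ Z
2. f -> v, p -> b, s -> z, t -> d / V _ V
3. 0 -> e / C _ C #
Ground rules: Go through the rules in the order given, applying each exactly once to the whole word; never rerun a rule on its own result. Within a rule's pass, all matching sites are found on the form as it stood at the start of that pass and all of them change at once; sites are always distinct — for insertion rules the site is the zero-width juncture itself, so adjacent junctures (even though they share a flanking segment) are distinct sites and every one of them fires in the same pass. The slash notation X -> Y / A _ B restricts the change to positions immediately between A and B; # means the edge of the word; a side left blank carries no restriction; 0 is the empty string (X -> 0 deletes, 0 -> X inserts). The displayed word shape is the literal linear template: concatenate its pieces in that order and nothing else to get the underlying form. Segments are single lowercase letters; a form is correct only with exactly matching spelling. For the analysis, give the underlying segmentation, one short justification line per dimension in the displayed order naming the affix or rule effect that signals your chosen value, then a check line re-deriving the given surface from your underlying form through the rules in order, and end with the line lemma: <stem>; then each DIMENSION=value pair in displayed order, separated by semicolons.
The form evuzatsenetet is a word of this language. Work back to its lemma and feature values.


underlying: evu-satsenet-t
GRD=un - signalled by the affix evu-
CLASS=ma - signalled by the affix -t
check: evusatsenett -> evusatsenett -> evuzatsenett -> evuzatsenetet
lemma: satsenet; GRD=un; CLASS=ma


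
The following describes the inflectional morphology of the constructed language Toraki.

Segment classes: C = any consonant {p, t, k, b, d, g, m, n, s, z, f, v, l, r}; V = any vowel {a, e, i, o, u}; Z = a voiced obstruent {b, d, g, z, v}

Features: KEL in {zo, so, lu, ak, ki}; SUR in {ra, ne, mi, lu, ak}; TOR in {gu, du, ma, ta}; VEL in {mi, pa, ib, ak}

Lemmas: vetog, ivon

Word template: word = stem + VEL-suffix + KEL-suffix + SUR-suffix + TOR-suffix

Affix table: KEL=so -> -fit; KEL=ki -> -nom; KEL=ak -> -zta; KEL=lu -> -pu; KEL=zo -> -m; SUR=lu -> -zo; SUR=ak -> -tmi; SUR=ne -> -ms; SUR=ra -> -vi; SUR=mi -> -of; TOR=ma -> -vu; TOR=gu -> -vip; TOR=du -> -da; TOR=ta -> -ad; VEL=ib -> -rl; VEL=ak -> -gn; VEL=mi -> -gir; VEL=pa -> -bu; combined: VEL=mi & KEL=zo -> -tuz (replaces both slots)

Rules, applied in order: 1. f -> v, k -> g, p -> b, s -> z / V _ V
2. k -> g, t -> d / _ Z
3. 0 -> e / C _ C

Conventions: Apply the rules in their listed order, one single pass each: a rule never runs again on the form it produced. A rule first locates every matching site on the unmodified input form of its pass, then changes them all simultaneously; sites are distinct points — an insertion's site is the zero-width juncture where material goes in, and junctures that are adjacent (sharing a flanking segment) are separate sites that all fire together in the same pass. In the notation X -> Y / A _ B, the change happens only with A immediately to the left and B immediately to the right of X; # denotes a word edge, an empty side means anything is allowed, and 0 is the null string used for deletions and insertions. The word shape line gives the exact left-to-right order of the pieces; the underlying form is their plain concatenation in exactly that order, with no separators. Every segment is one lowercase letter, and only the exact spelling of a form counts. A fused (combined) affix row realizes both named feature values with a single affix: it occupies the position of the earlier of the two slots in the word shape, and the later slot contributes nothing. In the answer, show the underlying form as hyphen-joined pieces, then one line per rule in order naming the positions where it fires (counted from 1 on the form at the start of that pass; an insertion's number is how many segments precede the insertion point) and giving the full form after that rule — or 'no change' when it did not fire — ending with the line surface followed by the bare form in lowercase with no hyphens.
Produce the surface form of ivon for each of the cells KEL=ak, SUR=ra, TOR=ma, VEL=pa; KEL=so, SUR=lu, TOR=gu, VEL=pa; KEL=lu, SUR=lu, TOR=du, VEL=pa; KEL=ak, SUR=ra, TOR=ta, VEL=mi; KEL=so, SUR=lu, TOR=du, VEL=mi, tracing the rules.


cell KEL=ak, SUR=ra, TOR=ma, VEL=pa:
underlying: ivon-bu-zta-vi-vu
1. f -> v, k -> g, p -> b, s -> z / V _ V: no change
2. k -> g, t -> d / _ Z: no change
3. 0 -> e / C _ C: inserts after position(s) 4, 7: ivonebuzetavivu
surface: ivonebuzetavivu

cell KEL=so, SUR=lu, TOR=gu, VEL=pa:
underlying: ivon-bu-fit-zo-vip
1. f -> v, k -> g, p -> b, s -> z / V _ V: fires at position(s) 7: ivonbuvitzovip
2. k -> g, t -> d / _ Z: fires at position(s) 9: ivonbuvidzovip
3. 0 -> e / C _ C: inserts after position(s) 4, 9: ivonebuvidezovip
surface: ivonebuvidezovip

cell KEL=lu, SUR=lu, TOR=du, VEL=pa:
underlying: ivon-bu-pu-zo-da
1. f -> v, k -> g, p -> b, s -> z / V _ V: fires at position(s) 7: ivonbubuzoda
2. k -> g, t -> d / _ Z: no change
3. 0 -> e / C _ C: inserts after position(s) 4: ivonebubuzoda
surface: ivonebubuzoda

cell KEL=ak, SUR=ra, TOR=ta, VEL=mi:
underlying: ivon-gir-zta-vi-ad
1. f -> v, k -> g, p -> b, s -> z / V _ V: no change
2. k -> g, t -> d / _ Z: no change
3. 0 -> e / C _ C: inserts after position(s) 4, 7, 8: ivonegirezetaviad
surface: ivonegirezetaviad

cell KEL=so, SUR=lu, TOR=du, VEL=mi:
underlying: ivon-gir-fit-zo-da
1. f -> v, k -> g, p -> b, s -> z / V _ V: no change
2. k -> g, t -> d / _ Z: fires at position(s) 10: ivongirfidzoda
3. 0 -> e / C _ C: inserts after position(s) 4, 7, 10: ivonegirefidezoda
surface: ivonegirefidezoda


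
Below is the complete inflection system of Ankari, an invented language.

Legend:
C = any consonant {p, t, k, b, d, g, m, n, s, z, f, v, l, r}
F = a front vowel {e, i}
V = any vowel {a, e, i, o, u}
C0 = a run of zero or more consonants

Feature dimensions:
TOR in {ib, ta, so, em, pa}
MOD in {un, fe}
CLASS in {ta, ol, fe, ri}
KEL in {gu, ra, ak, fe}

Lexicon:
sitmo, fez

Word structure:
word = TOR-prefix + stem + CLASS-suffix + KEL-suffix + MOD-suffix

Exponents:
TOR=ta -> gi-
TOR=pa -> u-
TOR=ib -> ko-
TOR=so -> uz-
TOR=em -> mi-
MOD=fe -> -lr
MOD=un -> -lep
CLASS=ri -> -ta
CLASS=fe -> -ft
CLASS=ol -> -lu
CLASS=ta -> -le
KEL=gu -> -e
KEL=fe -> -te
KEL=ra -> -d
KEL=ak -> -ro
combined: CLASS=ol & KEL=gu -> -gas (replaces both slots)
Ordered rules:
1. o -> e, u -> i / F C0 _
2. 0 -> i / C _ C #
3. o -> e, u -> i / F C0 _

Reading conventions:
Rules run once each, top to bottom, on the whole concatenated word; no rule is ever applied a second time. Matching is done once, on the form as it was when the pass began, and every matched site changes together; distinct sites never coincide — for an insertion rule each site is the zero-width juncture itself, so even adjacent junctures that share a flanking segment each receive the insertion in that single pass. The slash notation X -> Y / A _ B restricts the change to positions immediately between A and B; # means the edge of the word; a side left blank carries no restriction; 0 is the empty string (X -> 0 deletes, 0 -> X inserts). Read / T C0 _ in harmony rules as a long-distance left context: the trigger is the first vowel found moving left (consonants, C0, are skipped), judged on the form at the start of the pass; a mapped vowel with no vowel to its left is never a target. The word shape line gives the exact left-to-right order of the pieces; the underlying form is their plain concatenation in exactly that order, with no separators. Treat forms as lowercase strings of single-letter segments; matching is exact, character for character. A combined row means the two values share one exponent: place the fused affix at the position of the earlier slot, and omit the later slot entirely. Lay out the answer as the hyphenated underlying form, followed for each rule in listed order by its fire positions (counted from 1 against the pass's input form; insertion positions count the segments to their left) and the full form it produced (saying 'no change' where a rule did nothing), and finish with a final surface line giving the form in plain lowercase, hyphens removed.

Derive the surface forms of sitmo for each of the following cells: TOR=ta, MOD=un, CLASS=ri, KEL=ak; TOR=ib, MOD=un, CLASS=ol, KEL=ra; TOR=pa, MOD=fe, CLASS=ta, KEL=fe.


cell TOR=ta, MOD=un, CLASS=ri, KEL=ak:
underlying: gi-sitmo-ta-ro-lep
1. o -> e, u -> i / F C0 _: fires at position(s) 7: gisitmetarolep
2. 0 -> i / C _ C #: no change
3. o -> e, u -> i / F C0 _: no change
surface: gisitmetarolep

cell TOR=ib, MOD=un, CLASS=ol, KEL=ra:
underlying: ko-sitmo-lu-d-lep
1. o -> e, u -> i / F C0 _: fires at position(s) 7: kositmeludlep
2. 0 -> i / C _ C #: no change
3. o -> e, u -> i / F C0 _: fires at position(s) 9: kositmelidlep
surface: kositmelidlep

cell TOR=pa, MOD=fe, CLASS=ta, KEL=fe:
underlying: u-sitmo-le-te-lr
1. o -> e, u -> i / F C0 _: fires at position(s) 6: usitmeletelr
2. 0 -> i / C _ C #: inserts after position(s) 11: usitmeletelir
3. o -> e, u -> i / F C0 _: no change
surface: usitmeletelir


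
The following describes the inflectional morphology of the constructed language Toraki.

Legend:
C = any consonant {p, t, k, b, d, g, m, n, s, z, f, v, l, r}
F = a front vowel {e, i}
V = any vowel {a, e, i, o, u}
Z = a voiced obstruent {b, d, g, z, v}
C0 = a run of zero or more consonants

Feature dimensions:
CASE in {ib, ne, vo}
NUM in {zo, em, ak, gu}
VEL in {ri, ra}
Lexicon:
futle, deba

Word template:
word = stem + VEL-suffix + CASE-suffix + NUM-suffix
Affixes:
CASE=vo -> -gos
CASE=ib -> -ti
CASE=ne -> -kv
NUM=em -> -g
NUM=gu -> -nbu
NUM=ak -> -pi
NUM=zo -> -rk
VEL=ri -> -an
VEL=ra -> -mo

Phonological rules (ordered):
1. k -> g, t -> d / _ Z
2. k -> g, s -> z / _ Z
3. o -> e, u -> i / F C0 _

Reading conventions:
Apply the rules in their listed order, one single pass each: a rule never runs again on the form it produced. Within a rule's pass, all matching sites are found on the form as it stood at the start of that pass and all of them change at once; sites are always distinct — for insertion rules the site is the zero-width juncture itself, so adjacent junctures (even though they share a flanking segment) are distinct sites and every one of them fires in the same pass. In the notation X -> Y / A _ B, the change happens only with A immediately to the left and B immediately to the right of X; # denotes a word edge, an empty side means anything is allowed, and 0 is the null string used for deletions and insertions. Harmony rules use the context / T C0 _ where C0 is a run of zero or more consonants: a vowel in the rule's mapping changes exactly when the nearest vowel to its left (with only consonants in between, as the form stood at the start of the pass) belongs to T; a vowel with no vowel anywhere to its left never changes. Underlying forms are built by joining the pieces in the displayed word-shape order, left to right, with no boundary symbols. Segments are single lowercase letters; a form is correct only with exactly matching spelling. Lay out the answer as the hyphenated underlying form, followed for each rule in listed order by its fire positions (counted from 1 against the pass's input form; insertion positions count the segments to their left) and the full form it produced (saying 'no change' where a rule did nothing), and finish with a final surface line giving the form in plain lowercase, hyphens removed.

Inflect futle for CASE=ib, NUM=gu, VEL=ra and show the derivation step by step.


underlying: futle-mo-ti-nbu
1. k -> g, t -> d / _ Z: no change
2. k -> g, s -> z / _ Z: no change
3. o -> e, u -> i / F C0 _: fires at position(s) 7, 12: futlemetinbi
surface: futlemetinbi


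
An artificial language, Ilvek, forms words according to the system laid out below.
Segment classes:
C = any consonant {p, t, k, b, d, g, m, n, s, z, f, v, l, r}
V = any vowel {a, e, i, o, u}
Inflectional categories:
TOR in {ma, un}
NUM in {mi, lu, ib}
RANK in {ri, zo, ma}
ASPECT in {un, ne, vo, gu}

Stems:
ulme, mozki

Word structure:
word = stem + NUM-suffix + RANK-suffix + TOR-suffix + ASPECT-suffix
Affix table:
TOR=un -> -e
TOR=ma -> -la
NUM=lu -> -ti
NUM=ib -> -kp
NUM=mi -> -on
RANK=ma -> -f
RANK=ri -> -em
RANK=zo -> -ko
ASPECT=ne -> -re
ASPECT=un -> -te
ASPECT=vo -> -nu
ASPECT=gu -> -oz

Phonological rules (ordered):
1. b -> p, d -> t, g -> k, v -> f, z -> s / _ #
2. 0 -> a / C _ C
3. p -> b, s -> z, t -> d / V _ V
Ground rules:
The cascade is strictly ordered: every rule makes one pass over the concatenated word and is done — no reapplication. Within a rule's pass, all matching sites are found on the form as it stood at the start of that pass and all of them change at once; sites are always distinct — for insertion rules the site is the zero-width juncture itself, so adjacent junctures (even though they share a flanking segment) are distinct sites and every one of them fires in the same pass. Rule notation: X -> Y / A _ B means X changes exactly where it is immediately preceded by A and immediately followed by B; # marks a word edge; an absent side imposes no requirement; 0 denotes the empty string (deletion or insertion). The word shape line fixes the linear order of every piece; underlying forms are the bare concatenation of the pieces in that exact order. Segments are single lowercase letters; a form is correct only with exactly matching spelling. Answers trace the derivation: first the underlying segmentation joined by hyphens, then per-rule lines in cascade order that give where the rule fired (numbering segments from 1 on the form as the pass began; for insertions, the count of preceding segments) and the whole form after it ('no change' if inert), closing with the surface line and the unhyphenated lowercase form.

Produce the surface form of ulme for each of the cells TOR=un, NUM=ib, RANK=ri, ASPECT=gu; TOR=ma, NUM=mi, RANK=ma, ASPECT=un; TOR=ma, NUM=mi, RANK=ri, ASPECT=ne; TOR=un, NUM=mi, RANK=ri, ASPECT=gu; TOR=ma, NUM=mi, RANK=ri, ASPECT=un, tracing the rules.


cell TOR=un, NUM=ib, RANK=ri, ASPECT=gu:
underlying: ulme-kp-em-e-oz
1. b -> p, d -> t, g -> k, v -> f, z -> s / _ #: fires at position(s) 11: ulmekpemeos
2. 0 -> a / C _ C: inserts after position(s) 2, 5: ulamekapemeos
3. p -> b, s -> z, t -> d / V _ V: fires at position(s) 8: ulamekabemeos
surface: ulamekabemeos

cell TOR=ma, NUM=mi, RANK=ma, ASPECT=un:
underlying: ulme-on-f-la-te
1. b -> p, d -> t, g -> k, v -> f, z -> s / _ #: no change
2. 0 -> a / C _ C: inserts after position(s) 2, 6, 7: ulameonafalate
3. p -> b, s -> z, t -> d / V _ V: fires at position(s) 13: ulameonafalade
surface: ulameonafalade

cell TOR=ma, NUM=mi, RANK=ri, ASPECT=ne:
underlying: ulme-on-em-la-re
1. b -> p, d -> t, g -> k, v -> f, z -> s / _ #: no change
2. 0 -> a / C _ C: inserts after position(s) 2, 8: ulameonemalare
3. p -> b, s -> z, t -> d / V _ V: no change
surface: ulameonemalare

cell TOR=un, NUM=mi, RANK=ri, ASPECT=gu:
underlying: ulme-on-em-e-oz
1. b -> p, d -> t, g -> k, v -> f, z -> s / _ #: fires at position(s) 11: ulmeonemeos
2. 0 -> a / C _ C: inserts after position(s) 2: ulameonemeos
3. p -> b, s -> z, t -> d / V _ V: no change
surface: ulameonemeos

cell TOR=ma, NUM=mi, RANK=ri, ASPECT=un:
underlying: ulme-on-em-la-te
1. b -> p, d -> t, g -> k, v -> f, z -> s / _ #: no change
2. 0 -> a / C _ C: inserts after position(s) 2, 8: ulameonemalate
3. p -> b, s -> z, t -> d / V _ V: fires at position(s) 13: ulameonemalade
surface: ulameonemalade


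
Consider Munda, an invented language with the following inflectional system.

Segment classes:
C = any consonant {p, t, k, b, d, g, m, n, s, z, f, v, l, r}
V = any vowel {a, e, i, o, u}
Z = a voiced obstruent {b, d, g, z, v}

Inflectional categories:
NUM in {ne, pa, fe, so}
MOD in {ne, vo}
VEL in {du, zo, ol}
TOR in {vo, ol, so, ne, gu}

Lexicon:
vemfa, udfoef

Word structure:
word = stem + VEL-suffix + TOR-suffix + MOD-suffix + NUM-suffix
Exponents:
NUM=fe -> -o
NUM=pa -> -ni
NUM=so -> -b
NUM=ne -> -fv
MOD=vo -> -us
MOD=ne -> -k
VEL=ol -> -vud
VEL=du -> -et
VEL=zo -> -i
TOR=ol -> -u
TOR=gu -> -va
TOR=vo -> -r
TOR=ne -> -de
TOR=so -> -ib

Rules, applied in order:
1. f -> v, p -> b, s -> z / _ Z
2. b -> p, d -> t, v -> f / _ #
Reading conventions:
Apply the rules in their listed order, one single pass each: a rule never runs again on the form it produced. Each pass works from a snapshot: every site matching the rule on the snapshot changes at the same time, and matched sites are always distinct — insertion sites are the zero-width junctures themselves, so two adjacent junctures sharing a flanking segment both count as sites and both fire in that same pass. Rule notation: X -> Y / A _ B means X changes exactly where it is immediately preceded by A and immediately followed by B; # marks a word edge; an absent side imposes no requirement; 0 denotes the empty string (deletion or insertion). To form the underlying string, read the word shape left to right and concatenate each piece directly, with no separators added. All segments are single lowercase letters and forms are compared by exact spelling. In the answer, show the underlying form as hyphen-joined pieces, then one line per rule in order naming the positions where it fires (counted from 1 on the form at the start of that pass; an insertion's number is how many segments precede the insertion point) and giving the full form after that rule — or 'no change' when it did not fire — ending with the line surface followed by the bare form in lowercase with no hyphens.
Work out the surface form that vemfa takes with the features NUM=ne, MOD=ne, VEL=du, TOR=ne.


underlying: vemfa-et-de-k-fv
1. f -> v, p -> b, s -> z / _ Z: fires at position(s) 11: vemfaetdekvv
2. b -> p, d -> t, v -> f / _ #: fires at position(s) 12: vemfaetdekvf
surface: vemfaetdekvf


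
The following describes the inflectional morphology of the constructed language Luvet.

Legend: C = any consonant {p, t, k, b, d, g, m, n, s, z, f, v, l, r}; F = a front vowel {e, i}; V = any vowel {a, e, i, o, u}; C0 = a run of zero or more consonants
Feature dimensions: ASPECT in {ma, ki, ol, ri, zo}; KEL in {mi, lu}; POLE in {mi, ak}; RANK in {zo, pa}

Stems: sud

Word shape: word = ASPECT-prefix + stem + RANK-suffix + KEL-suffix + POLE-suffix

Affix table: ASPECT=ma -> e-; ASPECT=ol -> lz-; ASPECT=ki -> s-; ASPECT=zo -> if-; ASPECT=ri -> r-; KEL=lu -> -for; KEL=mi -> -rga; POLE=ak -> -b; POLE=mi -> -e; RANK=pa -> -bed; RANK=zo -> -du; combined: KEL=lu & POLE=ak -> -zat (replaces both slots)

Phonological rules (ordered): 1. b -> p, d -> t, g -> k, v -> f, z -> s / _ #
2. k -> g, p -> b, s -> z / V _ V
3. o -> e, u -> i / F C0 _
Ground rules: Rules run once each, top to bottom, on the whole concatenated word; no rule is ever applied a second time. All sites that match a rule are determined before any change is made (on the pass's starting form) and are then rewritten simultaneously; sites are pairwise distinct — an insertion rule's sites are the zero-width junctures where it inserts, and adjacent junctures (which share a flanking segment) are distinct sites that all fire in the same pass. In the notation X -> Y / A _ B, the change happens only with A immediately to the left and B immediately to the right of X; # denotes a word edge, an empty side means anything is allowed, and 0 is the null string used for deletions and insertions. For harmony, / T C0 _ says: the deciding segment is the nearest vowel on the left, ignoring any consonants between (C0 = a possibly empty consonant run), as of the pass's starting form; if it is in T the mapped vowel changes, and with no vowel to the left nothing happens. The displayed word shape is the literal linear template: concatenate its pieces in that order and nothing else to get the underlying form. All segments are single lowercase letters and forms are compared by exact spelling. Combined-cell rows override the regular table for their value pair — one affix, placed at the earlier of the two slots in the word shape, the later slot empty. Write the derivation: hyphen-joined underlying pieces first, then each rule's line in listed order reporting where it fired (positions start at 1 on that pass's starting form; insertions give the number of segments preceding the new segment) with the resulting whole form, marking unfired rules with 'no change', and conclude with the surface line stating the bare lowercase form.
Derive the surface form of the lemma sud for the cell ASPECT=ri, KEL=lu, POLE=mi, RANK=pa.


underlying: r-sud-bed-for-e
1. b -> p, d -> t, g -> k, v -> f, z -> s / _ #: no change
2. k -> g, p -> b, s -> z / V _ V: no change
3. o -> e, u -> i / F C0 _: fires at position(s) 9: rsudbedfere
surface: rsudbedfere


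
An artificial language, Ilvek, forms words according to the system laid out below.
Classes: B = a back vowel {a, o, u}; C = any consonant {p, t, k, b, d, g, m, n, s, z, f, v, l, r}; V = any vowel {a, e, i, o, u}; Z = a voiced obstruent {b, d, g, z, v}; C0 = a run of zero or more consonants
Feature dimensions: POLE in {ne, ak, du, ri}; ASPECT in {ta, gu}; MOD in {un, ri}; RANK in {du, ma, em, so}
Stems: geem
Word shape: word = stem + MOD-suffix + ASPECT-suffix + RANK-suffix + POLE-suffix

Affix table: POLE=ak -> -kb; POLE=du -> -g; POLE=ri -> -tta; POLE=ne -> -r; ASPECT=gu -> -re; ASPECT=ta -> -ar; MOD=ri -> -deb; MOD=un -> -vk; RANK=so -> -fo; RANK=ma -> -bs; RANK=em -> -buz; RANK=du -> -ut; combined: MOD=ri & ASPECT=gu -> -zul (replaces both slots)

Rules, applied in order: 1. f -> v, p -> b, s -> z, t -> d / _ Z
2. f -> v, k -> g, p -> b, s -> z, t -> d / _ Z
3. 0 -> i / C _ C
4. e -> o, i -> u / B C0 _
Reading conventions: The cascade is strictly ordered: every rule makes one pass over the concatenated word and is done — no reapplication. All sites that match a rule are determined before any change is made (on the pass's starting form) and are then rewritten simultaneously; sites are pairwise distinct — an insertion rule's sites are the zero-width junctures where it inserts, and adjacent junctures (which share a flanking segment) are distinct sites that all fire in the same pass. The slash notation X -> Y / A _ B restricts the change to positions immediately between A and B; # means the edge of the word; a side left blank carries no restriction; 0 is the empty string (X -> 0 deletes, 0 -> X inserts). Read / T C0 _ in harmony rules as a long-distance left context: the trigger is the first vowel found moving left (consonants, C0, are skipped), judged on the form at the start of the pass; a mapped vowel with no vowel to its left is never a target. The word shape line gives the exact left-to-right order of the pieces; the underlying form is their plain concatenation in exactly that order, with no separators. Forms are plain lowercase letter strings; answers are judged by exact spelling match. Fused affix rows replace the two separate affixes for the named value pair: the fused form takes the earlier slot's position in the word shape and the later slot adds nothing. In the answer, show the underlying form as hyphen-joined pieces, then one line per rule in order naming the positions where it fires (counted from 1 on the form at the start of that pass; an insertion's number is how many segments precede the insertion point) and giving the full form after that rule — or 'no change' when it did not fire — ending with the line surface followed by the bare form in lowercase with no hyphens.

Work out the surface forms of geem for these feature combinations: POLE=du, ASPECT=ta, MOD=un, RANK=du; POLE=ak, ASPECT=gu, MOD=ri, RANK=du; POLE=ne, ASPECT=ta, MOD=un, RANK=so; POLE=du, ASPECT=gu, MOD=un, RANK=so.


cell POLE=du, ASPECT=ta, MOD=un, RANK=du:
underlying: geem-vk-ar-ut-g
1. f -> v, p -> b, s -> z, t -> d / _ Z: fires at position(s) 10: geemvkarudg
2. f -> v, k -> g, p -> b, s -> z, t -> d / _ Z: no change
3. 0 -> i / C _ C: inserts after position(s) 4, 5, 10: geemivikarudig
4. e -> o, i -> u / B C0 _: fires at position(s) 13: geemivikarudug
surface: geemivikarudug

cell POLE=ak, ASPECT=gu, MOD=ri, RANK=du:
underlying: geem-zul-ut-kb
1. f -> v, p -> b, s -> z, t -> d / _ Z: no change
2. f -> v, k -> g, p -> b, s -> z, t -> d / _ Z: fires at position(s) 10: geemzulutgb
3. 0 -> i / C _ C: inserts after position(s) 4, 9, 10: geemizulutigib
4. e -> o, i -> u / B C0 _: fires at position(s) 11: geemizulutugib
surface: geemizulutugib

cell POLE=ne, ASPECT=ta, MOD=un, RANK=so:
underlying: geem-vk-ar-fo-r
1. f -> v, p -> b, s -> z, t -> d / _ Z: no change
2. f -> v, k -> g, p -> b, s -> z, t -> d / _ Z: no change
3. 0 -> i / C _ C: inserts after position(s) 4, 5, 8: geemivikarifor
4. e -> o, i -> u / B C0 _: fires at position(s) 11: geemivikarufor
surface: geemivikarufor

cell POLE=du, ASPECT=gu, MOD=un, RANK=so:
underlying: geem-vk-re-fo-g
1. f -> v, p -> b, s -> z, t -> d / _ Z: no change
2. f -> v, k -> g, p -> b, s -> z, t -> d / _ Z: no change
3. 0 -> i / C _ C: inserts after position(s) 4, 5, 6: geemivikirefog
4. e -> o, i -> u / B C0 _: no change
surface: geemivikirefog


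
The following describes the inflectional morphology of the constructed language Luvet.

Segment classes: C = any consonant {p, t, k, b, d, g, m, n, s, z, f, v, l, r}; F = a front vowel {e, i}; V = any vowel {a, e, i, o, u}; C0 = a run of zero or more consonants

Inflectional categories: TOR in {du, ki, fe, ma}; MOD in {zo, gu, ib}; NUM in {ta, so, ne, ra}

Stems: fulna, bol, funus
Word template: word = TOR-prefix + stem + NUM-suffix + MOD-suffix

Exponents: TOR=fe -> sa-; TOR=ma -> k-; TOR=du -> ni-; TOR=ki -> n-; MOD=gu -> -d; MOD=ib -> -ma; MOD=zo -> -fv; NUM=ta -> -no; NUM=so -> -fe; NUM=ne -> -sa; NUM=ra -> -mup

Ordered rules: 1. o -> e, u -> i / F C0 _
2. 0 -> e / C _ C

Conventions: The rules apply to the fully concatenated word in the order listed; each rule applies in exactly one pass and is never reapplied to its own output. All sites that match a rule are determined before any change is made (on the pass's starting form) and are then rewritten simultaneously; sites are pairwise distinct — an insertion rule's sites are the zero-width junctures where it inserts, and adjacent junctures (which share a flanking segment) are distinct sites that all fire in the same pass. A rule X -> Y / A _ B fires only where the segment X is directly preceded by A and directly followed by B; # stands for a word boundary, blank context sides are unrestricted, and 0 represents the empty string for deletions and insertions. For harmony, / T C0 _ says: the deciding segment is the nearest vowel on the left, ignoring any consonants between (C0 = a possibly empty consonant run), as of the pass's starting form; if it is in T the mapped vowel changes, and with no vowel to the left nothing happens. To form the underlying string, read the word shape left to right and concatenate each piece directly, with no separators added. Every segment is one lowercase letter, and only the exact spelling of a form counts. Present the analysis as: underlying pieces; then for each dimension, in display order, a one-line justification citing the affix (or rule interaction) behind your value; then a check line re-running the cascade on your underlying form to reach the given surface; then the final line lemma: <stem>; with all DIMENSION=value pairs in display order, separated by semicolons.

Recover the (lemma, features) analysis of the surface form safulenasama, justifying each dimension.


underlying: sa-fulna-sa-ma
TOR=fe - signalled by the affix sa-
MOD=ib - signalled by the affix -ma
NUM=ne - signalled by the affix -sa
check: safulnasama -> safulnasama -> safulenasama
lemma: fulna; TOR=fe; MOD=ib; NUM=ne


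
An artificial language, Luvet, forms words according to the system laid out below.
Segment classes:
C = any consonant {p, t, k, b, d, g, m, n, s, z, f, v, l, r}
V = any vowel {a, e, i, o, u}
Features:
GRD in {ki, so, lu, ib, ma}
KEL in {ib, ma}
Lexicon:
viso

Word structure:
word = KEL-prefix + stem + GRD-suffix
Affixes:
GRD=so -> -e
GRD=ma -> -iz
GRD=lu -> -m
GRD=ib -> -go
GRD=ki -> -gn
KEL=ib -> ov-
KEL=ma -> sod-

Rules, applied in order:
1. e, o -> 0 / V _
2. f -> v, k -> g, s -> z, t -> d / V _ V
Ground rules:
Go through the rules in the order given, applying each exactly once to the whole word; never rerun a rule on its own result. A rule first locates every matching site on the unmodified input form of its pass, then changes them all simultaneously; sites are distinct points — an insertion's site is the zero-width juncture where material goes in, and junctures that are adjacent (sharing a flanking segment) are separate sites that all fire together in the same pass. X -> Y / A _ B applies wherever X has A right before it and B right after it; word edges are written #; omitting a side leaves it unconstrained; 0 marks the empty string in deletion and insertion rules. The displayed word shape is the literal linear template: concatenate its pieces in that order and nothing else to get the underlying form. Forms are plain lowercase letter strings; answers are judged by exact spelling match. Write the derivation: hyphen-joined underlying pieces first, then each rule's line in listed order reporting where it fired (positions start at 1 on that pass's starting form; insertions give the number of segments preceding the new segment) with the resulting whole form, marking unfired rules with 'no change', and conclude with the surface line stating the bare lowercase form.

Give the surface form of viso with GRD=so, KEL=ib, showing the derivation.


underlying: ov-viso-e
1. e, o -> 0 / V _: fires at position(s) 7: ovviso
2. f -> v, k -> g, s -> z, t -> d / V _ V: fires at position(s) 5: ovvizo
surface: ovvizo


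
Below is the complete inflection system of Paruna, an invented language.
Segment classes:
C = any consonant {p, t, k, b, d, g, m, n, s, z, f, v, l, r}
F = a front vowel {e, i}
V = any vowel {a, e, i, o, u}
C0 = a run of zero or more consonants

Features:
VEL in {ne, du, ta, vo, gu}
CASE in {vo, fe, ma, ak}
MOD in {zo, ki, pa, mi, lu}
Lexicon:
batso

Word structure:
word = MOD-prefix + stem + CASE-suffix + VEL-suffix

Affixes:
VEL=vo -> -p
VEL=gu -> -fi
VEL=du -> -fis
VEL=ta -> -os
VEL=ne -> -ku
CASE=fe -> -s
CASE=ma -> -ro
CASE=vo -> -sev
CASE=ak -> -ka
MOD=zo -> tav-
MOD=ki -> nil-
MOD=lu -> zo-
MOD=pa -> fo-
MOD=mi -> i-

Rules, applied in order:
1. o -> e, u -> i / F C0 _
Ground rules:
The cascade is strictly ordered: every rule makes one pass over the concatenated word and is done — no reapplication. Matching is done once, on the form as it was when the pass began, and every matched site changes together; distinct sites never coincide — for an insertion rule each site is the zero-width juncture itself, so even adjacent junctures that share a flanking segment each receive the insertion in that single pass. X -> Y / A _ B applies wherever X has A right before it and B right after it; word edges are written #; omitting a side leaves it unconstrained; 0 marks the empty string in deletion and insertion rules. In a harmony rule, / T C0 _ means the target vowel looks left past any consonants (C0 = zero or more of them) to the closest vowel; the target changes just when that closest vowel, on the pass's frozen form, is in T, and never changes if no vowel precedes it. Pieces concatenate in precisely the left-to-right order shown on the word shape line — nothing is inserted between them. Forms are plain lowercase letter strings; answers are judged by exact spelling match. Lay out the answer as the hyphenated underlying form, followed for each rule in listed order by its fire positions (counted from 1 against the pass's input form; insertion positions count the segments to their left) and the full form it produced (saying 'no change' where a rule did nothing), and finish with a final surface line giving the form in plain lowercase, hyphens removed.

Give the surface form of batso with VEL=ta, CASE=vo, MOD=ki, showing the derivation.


underlying: nil-batso-sev-os
1. o -> e, u -> i / F C0 _: fires at position(s) 12: nilbatsoseves
surface: nilbatsoseves


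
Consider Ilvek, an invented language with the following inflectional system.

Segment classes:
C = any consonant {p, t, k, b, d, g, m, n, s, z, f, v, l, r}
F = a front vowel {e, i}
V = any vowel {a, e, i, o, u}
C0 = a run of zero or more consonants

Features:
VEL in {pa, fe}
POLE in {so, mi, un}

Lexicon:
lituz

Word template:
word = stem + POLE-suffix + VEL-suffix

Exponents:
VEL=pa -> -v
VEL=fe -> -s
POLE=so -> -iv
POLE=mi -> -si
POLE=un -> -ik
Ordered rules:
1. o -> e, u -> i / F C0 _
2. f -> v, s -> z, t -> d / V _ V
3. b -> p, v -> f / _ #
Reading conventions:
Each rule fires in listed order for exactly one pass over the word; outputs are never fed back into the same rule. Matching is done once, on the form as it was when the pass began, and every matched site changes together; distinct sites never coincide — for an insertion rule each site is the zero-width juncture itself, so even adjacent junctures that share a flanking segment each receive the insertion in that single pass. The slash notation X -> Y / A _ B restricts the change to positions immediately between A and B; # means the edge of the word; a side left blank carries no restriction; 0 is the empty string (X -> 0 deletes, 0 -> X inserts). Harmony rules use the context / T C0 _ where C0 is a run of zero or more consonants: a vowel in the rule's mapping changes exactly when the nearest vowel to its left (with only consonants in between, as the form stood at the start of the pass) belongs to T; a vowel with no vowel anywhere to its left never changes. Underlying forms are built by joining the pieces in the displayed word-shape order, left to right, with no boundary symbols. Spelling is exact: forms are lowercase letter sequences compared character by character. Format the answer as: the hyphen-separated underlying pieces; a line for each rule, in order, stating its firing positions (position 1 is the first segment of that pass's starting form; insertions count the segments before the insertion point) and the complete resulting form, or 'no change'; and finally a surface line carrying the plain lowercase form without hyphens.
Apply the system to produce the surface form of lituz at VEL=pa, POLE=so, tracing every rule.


underlying: lituz-iv-v
1. o -> e, u -> i / F C0 _: fires at position(s) 4: litizivv
2. f -> v, s -> z, t -> d / V _ V: fires at position(s) 3: lidizivv
3. b -> p, v -> f / _ #: fires at position(s) 8: lidizivf
surface: lidizivf


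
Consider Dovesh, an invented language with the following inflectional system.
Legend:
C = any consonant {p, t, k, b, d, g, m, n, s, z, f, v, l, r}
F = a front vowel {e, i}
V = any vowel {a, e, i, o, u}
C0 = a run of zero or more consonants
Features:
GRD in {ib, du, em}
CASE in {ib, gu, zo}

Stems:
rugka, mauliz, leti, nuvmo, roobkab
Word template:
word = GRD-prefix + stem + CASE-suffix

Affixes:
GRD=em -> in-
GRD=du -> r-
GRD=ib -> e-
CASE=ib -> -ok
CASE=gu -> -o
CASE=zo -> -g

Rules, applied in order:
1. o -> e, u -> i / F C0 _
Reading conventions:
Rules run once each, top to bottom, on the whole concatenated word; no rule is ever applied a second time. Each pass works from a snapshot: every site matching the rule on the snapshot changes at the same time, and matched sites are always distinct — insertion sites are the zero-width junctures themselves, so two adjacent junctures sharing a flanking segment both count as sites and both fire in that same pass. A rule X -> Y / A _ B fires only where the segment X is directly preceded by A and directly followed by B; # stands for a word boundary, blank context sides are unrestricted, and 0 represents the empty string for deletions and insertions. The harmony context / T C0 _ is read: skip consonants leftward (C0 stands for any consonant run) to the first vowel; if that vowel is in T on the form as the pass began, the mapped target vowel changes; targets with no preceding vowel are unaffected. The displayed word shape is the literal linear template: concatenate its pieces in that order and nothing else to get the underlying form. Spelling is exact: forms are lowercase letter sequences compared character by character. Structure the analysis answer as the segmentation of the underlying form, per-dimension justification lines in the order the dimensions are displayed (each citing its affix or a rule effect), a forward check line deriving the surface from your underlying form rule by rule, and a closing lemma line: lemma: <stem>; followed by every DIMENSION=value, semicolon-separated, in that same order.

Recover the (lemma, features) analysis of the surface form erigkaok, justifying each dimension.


underlying: e-rugka-ok
GRD=ib - signalled by the affix e-
CASE=ib - signalled by the affix -ok
check: erugkaok -> erigkaok
lemma: rugka; GRD=ib; CASE=ib
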